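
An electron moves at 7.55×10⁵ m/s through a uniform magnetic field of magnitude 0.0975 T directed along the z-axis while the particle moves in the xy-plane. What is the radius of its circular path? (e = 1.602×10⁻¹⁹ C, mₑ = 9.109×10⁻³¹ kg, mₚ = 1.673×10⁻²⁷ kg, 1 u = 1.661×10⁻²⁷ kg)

The magnetic force provides the centripetal force: |q|vB = mv²/r.
r = mv/(|q|B) = (9.109×10⁻³¹)(7.55×10⁵)/((1.602×10⁻¹⁹)(0.0975)) ≈ 4.40×10⁻⁵ m.

r ≈ 4.40×10⁻⁵ m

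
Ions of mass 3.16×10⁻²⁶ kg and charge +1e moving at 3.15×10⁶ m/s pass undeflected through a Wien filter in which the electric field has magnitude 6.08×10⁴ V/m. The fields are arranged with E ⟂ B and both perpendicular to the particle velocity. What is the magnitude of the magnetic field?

Balance of forces in the selector: qE = qvB ⇒ B = E/v.
B = 6.08×10⁴/3.15×10⁶ = 0.0193 T.

B = 0.0193 T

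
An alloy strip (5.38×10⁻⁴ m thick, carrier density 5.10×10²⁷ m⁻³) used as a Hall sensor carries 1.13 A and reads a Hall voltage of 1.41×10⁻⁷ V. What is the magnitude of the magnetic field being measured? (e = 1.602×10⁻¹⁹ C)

From V_H = IB/(n e t), B = V_H n e t / I.
B = (1.41×10⁻⁷)(5.10×10²⁷)(1.602×10⁻¹⁹)(5.38×10⁻⁴)/1.13 ≈ 0.0548 T.

B ≈ 0.0548 T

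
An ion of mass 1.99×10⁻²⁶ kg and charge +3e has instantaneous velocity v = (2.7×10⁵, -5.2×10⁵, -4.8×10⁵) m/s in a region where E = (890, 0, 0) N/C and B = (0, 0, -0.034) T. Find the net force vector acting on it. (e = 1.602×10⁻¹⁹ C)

v×B = (1.77×10⁴, 9180, 0) N/C.
E + v×B = (1.86×10⁴, 9180, 0) N/C.
F = q(E + v×B) = (4.806×10⁻¹⁹ C)·(1.86×10⁴, 9180, 0) = (8.92×10⁻¹⁵, 4.41×10⁻¹⁵, 0) N.

F ≈ (8.92×10⁻¹⁵, 4.41×10⁻¹⁵, 0) N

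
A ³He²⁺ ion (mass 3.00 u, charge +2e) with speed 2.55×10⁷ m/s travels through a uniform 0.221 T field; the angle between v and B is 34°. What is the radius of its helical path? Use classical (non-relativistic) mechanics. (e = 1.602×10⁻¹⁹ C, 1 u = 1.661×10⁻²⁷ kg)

v⊥ = v sinθ = 2.55×10⁷·sin34° ≈ 1.426×10⁷ m/s.
r = m v⊥/(|q|B) = (4.983×10⁻²⁷)(1.426×10⁷)/((3.204×10⁻¹⁹)(0.221)) ≈ 1.00 m.

r ≈ 1.00 m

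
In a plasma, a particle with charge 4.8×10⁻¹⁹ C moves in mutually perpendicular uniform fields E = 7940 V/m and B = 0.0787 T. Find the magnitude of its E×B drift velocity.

The E×B drift speed is v_d = E/B.
v_d = 7940/0.0787 = 1.01×10⁵ m/s.

v_d ≈ 1.01×10⁵ m/s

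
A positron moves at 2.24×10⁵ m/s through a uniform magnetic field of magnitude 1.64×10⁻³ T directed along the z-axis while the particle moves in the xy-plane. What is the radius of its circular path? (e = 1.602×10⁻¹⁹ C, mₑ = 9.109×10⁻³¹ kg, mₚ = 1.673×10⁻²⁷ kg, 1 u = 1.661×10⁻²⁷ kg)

The magnetic force provides the centripetal force: |q|vB = mv²/r.
r = mv/(|q|B) = (9.109×10⁻³¹)(2.24×10⁵)/((1.602×10⁻¹⁹)(1.64×10⁻³)) ≈ 7.77×10⁻⁴ m.

r ≈ 7.77×10⁻⁴ m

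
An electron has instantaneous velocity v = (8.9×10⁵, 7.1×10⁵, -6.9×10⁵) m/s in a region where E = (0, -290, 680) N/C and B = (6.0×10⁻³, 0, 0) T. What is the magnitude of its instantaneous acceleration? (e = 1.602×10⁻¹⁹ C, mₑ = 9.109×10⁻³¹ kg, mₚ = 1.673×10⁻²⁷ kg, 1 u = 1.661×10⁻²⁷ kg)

v×B = (0, -4140, -4260) N/C.
E + v×B = (0, -4430, -3580) N/C.
F = q(E + v×B) = (−1.602×10⁻¹⁹ C)·(0, -4430, -3580) = (0, 7.10×10⁻¹⁶, 5.74×10⁻¹⁶) N.
|a| = |F|/m = 9.125×10⁻¹⁶/9.109×10⁻³¹ ≈ 1.00×10¹⁵ m/s².

|a| ≈ 1.00×10¹⁵ m/s²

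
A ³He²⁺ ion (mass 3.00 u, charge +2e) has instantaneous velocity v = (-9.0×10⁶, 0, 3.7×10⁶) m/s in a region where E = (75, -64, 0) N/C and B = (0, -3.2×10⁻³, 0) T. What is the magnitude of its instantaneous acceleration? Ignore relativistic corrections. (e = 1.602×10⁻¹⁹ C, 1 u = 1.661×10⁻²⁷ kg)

v×B = (1.18×10⁴, 0, 2.88×10⁴) N/C.
E + v×B = (1.19×10⁴, -64.0, 2.88×10⁴) N/C.
F = q(E + v×B) = (3.204×10⁻¹⁹ C)·(1.19×10⁴, -64.0, 2.88×10⁴) = (3.82×10⁻¹⁵, -2.05×10⁻¹⁷, 9.23×10⁻¹⁵) N.
|a| = |F|/m = 9.986×10⁻¹⁵/4.983×10⁻²⁷ ≈ 2.00×10¹² m/s².

|a| ≈ 2.00×10¹² m/s²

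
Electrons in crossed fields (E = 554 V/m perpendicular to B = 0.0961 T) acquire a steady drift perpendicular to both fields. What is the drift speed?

The E×B drift speed is v_d = E/B.
v_d = 554/0.0961 = 5760 m/s.

v_d ≈ 5760 m/s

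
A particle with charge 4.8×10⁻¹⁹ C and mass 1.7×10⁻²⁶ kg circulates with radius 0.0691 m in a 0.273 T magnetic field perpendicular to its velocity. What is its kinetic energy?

KE ≈ 2.41×10⁻¹⁵ J

v = |q|Br/m, then KE = ½mv² = (qBr)²/(2m).
v = (4.8×10⁻¹⁹)(0.273)(0.0691)/1.7×10⁻²⁶ ≈ 5.326×10⁵ m/s.
KE = ½(1.7×10⁻²⁶)(5.326×10⁵)² ≈ 2.41×10⁻¹⁵ J.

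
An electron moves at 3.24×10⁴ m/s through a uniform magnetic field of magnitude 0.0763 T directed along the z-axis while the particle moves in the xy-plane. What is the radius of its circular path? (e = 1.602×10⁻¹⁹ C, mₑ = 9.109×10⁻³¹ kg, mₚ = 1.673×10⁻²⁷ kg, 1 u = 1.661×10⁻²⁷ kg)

r ≈ 2.41×10⁻⁶ m

The magnetic force provides the centripetal force: |q|vB = mv²/r.
r = mv/(|q|B) = (9.109×10⁻³¹)(3.24×10⁴)/((1.602×10⁻¹⁹)(0.0763)) ≈ 2.41×10⁻⁶ m.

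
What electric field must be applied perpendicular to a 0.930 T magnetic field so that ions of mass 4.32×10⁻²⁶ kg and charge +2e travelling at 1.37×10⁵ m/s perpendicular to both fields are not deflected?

E = 1.27×10⁵ V/m

For straight-line motion qE = qvB, so E = vB.
E = 1.37×10⁵ × 0.930 = 1.27×10⁵ V/m.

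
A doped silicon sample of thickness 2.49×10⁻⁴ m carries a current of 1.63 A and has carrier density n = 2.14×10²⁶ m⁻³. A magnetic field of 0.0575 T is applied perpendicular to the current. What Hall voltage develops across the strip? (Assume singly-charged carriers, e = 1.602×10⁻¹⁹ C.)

V_H = IB/(n e t).
V_H = (1.63)(0.0575)/((2.14×10²⁶)(1.602×10⁻¹⁹)(2.49×10⁻⁴)) ≈ 1.10×10⁻⁵ V.

V_H ≈ 1.10×10⁻⁵ V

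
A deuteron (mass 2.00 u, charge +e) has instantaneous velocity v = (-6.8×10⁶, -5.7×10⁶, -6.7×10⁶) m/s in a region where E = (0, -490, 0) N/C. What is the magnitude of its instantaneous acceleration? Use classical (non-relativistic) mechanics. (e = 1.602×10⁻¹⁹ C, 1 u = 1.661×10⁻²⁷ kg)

|a| ≈ 2.36×10¹⁰ m/s²

Only an electric field acts, so F = qE = (1.602×10⁻¹⁹ C)·(0, -490, 0) = (0, -7.85×10⁻¹⁷, 0) N.
|a| = |F|/m = 7.850×10⁻¹⁷/3.322×10⁻²⁷ ≈ 2.36×10¹⁰ m/s².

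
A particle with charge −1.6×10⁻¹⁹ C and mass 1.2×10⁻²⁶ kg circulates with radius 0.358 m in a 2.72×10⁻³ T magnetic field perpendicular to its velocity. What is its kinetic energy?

KE ≈ 6.31 eV

v = |q|Br/m, then KE = ½mv² = (qBr)²/(2m).
v = (1.6×10⁻¹⁹)(2.72×10⁻³)(0.358)/1.2×10⁻²⁶ ≈ 1.298×10⁴ m/s.
KE = ½(1.2×10⁻²⁶)(1.298×10⁴)² ≈ 1.01×10⁻¹⁸ J = 6.31 eV.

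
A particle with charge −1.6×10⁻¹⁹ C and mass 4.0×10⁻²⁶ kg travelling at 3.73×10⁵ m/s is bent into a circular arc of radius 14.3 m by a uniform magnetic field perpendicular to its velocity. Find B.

B ≈ 6.52×10⁻³ T

From |q|vB = mv²/r, B = mv/(|q|r).
B = (4.0×10⁻²⁶)(3.73×10⁵)/((1.6×10⁻¹⁹)(14.3)) ≈ 6.52×10⁻³ T.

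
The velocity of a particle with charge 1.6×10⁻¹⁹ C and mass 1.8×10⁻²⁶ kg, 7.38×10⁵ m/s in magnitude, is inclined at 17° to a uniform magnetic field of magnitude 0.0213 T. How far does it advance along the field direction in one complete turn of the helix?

v∥ = v cosθ = 7.38×10⁵·cos17° ≈ 7.058×10⁵ m/s.
T = 2πm/(|q|B) = 2π(1.8×10⁻²⁶)/((1.6×10⁻¹⁹)(0.0213)) ≈ 3.319×10⁻⁵ s.
pitch = v∥ T = (7.058×10⁵)(3.319×10⁻⁵) ≈ 23.4 m.

p ≈ 23.4 m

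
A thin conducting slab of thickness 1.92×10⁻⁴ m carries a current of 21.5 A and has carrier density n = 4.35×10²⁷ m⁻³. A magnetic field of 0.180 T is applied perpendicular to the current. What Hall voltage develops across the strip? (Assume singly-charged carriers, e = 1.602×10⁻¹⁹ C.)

V_H = IB/(n e t).
V_H = (21.5)(0.180)/((4.35×10²⁷)(1.602×10⁻¹⁹)(1.92×10⁻⁴)) ≈ 2.89×10⁻⁵ V.

V_H ≈ 2.89×10⁻⁵ V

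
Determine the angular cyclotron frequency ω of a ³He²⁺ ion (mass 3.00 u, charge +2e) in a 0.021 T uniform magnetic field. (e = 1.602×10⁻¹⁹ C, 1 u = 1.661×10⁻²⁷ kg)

ω ≈ 1.4×10⁶ rad/s

ω = |q|B/m.
ω = (3.204×10⁻¹⁹)(0.021)/4.983×10⁻²⁷ ≈ 1.4×10⁶ rad/s.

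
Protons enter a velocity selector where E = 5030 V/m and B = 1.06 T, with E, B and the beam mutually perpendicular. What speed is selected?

v = 4750 m/s

Zero net Lorentz force requires |qE| = |q v×B|, i.e. E = vB.
v = E/B = 5030/1.06 = 4750 m/s.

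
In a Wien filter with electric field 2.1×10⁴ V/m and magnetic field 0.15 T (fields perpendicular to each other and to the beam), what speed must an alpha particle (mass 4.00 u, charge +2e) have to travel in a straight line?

v = 1.4×10⁵ m/s

Zero net Lorentz force requires |qE| = |q v×B|, i.e. E = vB.
v = E/B = 2.1×10⁴/0.15 = 1.4×10⁵ m/s.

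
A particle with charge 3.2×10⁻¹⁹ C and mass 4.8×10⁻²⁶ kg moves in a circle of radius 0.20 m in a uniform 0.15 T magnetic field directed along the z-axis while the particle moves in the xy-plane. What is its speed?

v ≈ 2.0×10⁵ m/s

From |q|vB = mv²/r, v = |q|Br/m.
v = (3.2×10⁻¹⁹)(0.15)(0.20)/4.8×10⁻²⁶ ≈ 2.0×10⁵ m/s.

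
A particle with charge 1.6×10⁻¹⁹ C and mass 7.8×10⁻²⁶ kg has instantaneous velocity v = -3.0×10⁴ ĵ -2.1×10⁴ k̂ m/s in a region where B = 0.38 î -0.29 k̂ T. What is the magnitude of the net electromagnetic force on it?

v×B = (8700, -7980, 1.14×10⁴) N/C.
F = q v×B = (1.6×10⁻¹⁹ C)·(8700, -7980, 1.14×10⁴) = (1.39×10⁻¹⁵, -1.28×10⁻¹⁵, 1.82×10⁻¹⁵) N.
|F| = 2.63×10⁻¹⁵ N.

|F| ≈ 2.63×10⁻¹⁵ N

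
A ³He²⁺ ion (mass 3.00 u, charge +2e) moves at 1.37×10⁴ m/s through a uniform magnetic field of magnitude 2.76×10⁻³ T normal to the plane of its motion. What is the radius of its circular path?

r ≈ 0.0772 m

The magnetic force provides the centripetal force: |q|vB = mv²/r.
r = mv/(|q|B) = (4.983×10⁻²⁷)(1.37×10⁴)/((3.204×10⁻¹⁹)(2.76×10⁻³)) ≈ 0.0772 m.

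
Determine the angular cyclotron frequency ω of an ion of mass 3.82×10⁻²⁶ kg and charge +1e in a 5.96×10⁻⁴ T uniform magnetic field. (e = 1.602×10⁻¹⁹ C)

ω = |q|B/m.
ω = (1.602×10⁻¹⁹)(5.96×10⁻⁴)/3.82×10⁻²⁶ ≈ 2500 rad/s.

ω ≈ 2500 rad/s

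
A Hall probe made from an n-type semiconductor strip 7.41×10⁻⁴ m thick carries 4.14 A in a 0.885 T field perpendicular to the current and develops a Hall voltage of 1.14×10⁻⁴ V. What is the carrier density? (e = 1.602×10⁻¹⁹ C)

From V_H = IB/(n e t), n = IB/(V_H e t).
n = (4.14)(0.885)/((1.14×10⁻⁴)(1.602×10⁻¹⁹)(7.41×10⁻⁴)) ≈ 2.71×10²⁶ m⁻³.

n ≈ 2.71×10²⁶ m⁻³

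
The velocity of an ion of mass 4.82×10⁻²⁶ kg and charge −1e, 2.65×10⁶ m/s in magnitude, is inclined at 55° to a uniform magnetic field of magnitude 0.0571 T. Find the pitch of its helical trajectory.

p ≈ 50.3 m

v∥ = v cosθ = 2.65×10⁶·cos55° ≈ 1.520×10⁶ m/s.
T = 2πm/(|q|B) = 2π(4.82×10⁻²⁶)/((1.602×10⁻¹⁹)(0.0571)) ≈ 3.311×10⁻⁵ s.
pitch = v∥ T = (1.520×10⁶)(3.311×10⁻⁵) ≈ 50.3 m.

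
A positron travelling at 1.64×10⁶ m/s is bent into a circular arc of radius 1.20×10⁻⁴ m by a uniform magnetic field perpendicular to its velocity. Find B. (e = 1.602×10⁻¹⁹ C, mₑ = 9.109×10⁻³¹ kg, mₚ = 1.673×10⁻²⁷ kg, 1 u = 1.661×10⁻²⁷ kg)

From |q|vB = mv²/r, B = mv/(|q|r).
B = (9.109×10⁻³¹)(1.64×10⁶)/((1.602×10⁻¹⁹)(1.20×10⁻⁴)) ≈ 0.0777 T.

B ≈ 0.0777 T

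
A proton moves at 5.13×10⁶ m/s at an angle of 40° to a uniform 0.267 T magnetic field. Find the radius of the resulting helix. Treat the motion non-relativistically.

r ≈ 0.129 m

v⊥ = v sinθ = 5.13×10⁶·sin40° ≈ 3.298×10⁶ m/s.
r = m v⊥/(|q|B) = (1.673×10⁻²⁷)(3.298×10⁶)/((1.602×10⁻¹⁹)(0.267)) ≈ 0.129 m.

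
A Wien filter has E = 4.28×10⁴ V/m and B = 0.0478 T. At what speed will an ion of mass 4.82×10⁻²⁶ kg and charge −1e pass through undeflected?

Straight-line motion ⇒ electric and magnetic forces cancel, so E = vB.
v = E/B = 4.28×10⁴/0.0478 = 8.95×10⁵ m/s.

v = 8.95×10⁵ m/s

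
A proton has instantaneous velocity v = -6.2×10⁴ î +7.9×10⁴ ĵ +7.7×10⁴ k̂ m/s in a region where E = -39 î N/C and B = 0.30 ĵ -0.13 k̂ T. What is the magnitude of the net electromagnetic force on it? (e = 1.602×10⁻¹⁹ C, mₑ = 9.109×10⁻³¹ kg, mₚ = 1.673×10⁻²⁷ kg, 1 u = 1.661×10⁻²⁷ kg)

v×B = (-3.34×10⁴, -8060, -1.86×10⁴) N/C.
E + v×B = (-3.34×10⁴, -8060, -1.86×10⁴) N/C.
F = q(E + v×B) = (1.602×10⁻¹⁹ C)·(-3.34×10⁴, -8060, -1.86×10⁴) = (-5.35×10⁻¹⁵, -1.29×10⁻¹⁵, -2.98×10⁻¹⁵) N.
|F| = 6.26×10⁻¹⁵ N.

|F| ≈ 6.26×10⁻¹⁵ N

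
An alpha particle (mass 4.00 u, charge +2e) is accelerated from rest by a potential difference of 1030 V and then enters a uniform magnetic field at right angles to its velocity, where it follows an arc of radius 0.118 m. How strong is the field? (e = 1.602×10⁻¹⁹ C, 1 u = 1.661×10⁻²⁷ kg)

B ≈ 0.0554 T

v = √(2|q|V/m) = √(2·3.204×10⁻¹⁹·1030/6.644×10⁻²⁷) ≈ 3.152×10⁵ m/s.
B = mv/(|q|r) = (6.644×10⁻²⁷)(3.152×10⁵)/((3.204×10⁻¹⁹)(0.118)) ≈ 0.0554 T.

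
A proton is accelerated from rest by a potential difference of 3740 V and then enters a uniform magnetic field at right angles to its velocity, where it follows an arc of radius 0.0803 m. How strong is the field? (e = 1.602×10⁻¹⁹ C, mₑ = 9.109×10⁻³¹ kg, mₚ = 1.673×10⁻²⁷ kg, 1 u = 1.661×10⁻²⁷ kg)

B ≈ 0.110 T

v = √(2|q|V/m) = √(2·1.602×10⁻¹⁹·3740/1.673×10⁻²⁷) ≈ 8.463×10⁵ m/s.
B = mv/(|q|r) = (1.673×10⁻²⁷)(8.463×10⁵)/((1.602×10⁻¹⁹)(0.0803)) ≈ 0.110 T.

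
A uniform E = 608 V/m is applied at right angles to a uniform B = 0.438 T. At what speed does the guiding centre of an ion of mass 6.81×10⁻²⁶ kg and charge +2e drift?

v_d ≈ 1390 m/s

The steady drift has the magnetic force balancing the electric force, so v_d = E/B.
v_d = 608/0.438 = 1390 m/s.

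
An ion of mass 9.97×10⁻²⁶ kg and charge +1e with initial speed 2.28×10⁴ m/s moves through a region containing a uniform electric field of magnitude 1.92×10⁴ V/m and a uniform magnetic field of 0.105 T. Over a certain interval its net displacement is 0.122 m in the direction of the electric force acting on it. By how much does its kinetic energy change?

ΔKE ≈ 3.75×10⁻¹⁶ J

The magnetic force is always ⟂ v and does no work; only the electric force changes KE.
ΔKE = F_E · d = |q|E d = (1.602×10⁻¹⁹)(1.92×10⁴)(0.122) ≈ 3.75×10⁻¹⁶ J.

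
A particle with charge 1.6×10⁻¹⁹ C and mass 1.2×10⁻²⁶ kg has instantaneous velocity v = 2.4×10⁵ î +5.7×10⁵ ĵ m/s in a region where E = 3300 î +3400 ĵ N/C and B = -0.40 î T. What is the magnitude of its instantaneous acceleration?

v×B = (0, 0, 2.28×10⁵) N/C.
E + v×B = (3300, 3400, 2.28×10⁵) N/C.
F = q(E + v×B) = (1.6×10⁻¹⁹ C)·(3300, 3400, 2.28×10⁵) = (5.28×10⁻¹⁶, 5.44×10⁻¹⁶, 3.65×10⁻¹⁴) N.
|a| = |F|/m = 3.649×10⁻¹⁴/1.2×10⁻²⁶ ≈ 3.04×10¹² m/s².

|a| ≈ 3.04×10¹² m/s²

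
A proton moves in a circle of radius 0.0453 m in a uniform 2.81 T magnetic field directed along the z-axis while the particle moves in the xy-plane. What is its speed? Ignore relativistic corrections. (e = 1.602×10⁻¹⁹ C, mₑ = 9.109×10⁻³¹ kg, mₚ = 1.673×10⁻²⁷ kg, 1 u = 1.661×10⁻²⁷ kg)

v ≈ 1.22×10⁷ m/s

From |q|vB = mv²/r, v = |q|Br/m.
v = (1.602×10⁻¹⁹)(2.81)(0.0453)/1.673×10⁻²⁷ ≈ 1.22×10⁷ m/s.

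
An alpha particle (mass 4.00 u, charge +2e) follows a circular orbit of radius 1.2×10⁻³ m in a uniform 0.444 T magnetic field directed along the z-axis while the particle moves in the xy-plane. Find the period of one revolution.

The cyclotron period depends only on m, q, B: T = 2πm/(|q|B).
T = 2π(6.644×10⁻²⁷)/((3.204×10⁻¹⁹)(0.444)) ≈ 2.93×10⁻⁷ s.

T ≈ 2.93×10⁻⁷ s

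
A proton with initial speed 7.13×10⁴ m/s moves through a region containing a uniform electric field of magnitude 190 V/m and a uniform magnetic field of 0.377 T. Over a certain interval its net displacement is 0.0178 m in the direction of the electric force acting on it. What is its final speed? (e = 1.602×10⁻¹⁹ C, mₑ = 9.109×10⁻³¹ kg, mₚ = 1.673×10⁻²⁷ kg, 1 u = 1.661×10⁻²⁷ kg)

v_f ≈ 7.57×10⁴ m/s

B does no work; ΔKE = |q|E d.
½mv_f² = ½mv₀² + |q|Ed = ½(1.673×10⁻²⁷)(7.13×10⁴)² + (1.602×10⁻¹⁹)(190)(0.0178) ≈ 4.253×10⁻¹⁸ J + 5.418×10⁻¹⁹ J ≈ 4.794×10⁻¹⁸ J.
v_f = √(2·4.794×10⁻¹⁸/1.673×10⁻²⁷) ≈ 7.57×10⁴ m/s.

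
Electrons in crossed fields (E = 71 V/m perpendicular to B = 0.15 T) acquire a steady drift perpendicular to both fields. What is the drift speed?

v_d ≈ 470 m/s

The steady drift has the magnetic force balancing the electric force, so v_d = E/B.
v_d = 71/0.15 = 470 m/s.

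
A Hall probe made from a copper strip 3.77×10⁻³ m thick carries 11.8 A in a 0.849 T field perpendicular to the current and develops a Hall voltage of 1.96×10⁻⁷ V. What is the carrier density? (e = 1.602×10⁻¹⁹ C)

n ≈ 8.46×10²⁸ m⁻³

From V_H = IB/(n e t), n = IB/(V_H e t).
n = (11.8)(0.849)/((1.96×10⁻⁷)(1.602×10⁻¹⁹)(3.77×10⁻³)) ≈ 8.46×10²⁸ m⁻³.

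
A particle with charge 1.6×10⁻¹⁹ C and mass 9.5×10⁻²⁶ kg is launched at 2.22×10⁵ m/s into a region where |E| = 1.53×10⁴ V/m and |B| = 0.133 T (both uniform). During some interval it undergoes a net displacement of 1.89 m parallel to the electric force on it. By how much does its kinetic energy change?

The magnetic force is always ⟂ v and does no work; only the electric force changes KE.
ΔKE = F_E · d = |q|E d = (1.6×10⁻¹⁹)(1.53×10⁴)(1.89) ≈ 4.63×10⁻¹⁵ J.

ΔKE ≈ 4.63×10⁻¹⁵ J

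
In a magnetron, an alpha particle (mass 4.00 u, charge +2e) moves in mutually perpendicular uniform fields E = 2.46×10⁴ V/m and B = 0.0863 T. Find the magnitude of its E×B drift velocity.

In crossed fields the guiding centre drifts at v_d = |E×B|/B² = E/B, independent of charge and mass.
v_d = 2.46×10⁴/0.0863 = 2.85×10⁵ m/s.

v_d ≈ 2.85×10⁵ m/s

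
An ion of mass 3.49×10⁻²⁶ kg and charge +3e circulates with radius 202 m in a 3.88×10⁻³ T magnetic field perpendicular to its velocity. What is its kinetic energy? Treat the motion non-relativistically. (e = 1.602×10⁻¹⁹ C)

KE ≈ 2.03×10⁻¹² J

v = |q|Br/m, then KE = ½mv² = (qBr)²/(2m).
v = (4.806×10⁻¹⁹)(3.88×10⁻³)(202)/3.49×10⁻²⁶ ≈ 1.079×10⁷ m/s.
KE = ½(3.49×10⁻²⁶)(1.079×10⁷)² ≈ 2.03×10⁻¹² J.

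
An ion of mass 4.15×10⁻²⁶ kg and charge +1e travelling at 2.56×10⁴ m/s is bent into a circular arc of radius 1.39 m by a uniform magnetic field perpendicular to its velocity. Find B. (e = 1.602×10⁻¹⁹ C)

B ≈ 4.77×10⁻³ T

From |q|vB = mv²/r, B = mv/(|q|r).
B = (4.15×10⁻²⁶)(2.56×10⁴)/((1.602×10⁻¹⁹)(1.39)) ≈ 4.77×10⁻³ T.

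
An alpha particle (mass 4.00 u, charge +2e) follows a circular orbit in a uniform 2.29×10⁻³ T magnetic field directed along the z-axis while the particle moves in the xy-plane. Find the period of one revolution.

T ≈ 5.69×10⁻⁵ s

The cyclotron period depends only on m, q, B: T = 2πm/(|q|B).
T = 2π(6.644×10⁻²⁷)/((3.204×10⁻¹⁹)(2.29×10⁻³)) ≈ 5.69×10⁻⁵ s.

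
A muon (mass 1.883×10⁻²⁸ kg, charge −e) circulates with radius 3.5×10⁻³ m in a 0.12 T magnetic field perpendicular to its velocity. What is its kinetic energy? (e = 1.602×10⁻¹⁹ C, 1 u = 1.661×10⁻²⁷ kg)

KE ≈ 75 eV

v = |q|Br/m, then KE = ½mv² = (qBr)²/(2m).
v = (1.602×10⁻¹⁹)(0.12)(3.5×10⁻³)/1.883×10⁻²⁸ ≈ 3.573×10⁵ m/s.
KE = ½(1.883×10⁻²⁸)(3.573×10⁵)² ≈ 1.2×10⁻¹⁷ J = 75 eV.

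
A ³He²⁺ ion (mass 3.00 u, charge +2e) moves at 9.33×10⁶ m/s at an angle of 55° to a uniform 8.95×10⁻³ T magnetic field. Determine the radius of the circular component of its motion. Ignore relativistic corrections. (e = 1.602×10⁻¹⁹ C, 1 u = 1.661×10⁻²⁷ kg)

r ≈ 13.3 m

v⊥ = v sinθ = 9.33×10⁶·sin55° ≈ 7.643×10⁶ m/s.
r = m v⊥/(|q|B) = (4.983×10⁻²⁷)(7.643×10⁶)/((3.204×10⁻¹⁹)(8.95×10⁻³)) ≈ 13.3 m.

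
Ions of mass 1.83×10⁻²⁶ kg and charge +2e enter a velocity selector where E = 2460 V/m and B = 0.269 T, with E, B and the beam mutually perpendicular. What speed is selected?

Zero net Lorentz force requires |qE| = |q v×B|, i.e. E = vB.
v = E/B = 2460/0.269 = 9140 m/s.

v = 9140 m/s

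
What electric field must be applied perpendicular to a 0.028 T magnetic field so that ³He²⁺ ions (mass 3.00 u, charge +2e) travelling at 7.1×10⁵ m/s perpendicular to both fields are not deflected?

For straight-line motion qE = qvB, so E = vB.
E = 7.1×10⁵ × 0.028 = 2.0×10⁴ V/m.

E = 2.0×10⁴ V/m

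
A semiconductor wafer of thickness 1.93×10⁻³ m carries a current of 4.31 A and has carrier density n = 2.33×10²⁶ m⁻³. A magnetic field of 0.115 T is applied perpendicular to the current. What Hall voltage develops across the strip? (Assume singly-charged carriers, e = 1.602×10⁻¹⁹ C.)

V_H = IB/(n e t).
V_H = (4.31)(0.115)/((2.33×10²⁶)(1.602×10⁻¹⁹)(1.93×10⁻³)) ≈ 6.88×10⁻⁶ V.

V_H ≈ 6.88×10⁻⁶ V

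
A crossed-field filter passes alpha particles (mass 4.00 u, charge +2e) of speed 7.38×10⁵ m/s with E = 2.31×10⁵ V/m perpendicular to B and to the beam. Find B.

Balance of forces in the selector: qE = qvB ⇒ B = E/v.
B = 2.31×10⁵/7.38×10⁵ = 0.313 T.

B = 0.313 T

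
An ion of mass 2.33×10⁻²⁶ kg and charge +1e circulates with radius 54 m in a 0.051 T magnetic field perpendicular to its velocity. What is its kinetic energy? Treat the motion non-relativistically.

KE ≈ 4.2×10⁻¹² J

v = |q|Br/m, then KE = ½mv² = (qBr)²/(2m).
v = (1.602×10⁻¹⁹)(0.051)(54)/2.33×10⁻²⁶ ≈ 1.894×10⁷ m/s.
KE = ½(2.33×10⁻²⁶)(1.894×10⁷)² ≈ 4.2×10⁻¹² J.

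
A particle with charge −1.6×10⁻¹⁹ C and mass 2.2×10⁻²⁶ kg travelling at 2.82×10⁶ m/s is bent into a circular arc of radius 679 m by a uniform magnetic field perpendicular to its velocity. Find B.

From |q|vB = mv²/r, B = mv/(|q|r).
B = (2.2×10⁻²⁶)(2.82×10⁶)/((1.6×10⁻¹⁹)(679)) ≈ 5.71×10⁻⁴ T.

B ≈ 5.71×10⁻⁴ T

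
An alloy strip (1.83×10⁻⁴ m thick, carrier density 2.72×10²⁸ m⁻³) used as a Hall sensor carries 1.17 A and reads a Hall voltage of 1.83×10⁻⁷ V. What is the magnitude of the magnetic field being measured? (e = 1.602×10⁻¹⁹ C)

B ≈ 0.125 T

From V_H = IB/(n e t), B = V_H n e t / I.
B = (1.83×10⁻⁷)(2.72×10²⁸)(1.602×10⁻¹⁹)(1.83×10⁻⁴)/1.17 ≈ 0.125 T.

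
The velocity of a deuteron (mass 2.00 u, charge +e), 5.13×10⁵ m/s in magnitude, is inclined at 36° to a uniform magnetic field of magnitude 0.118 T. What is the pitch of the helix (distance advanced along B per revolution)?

v∥ = v cosθ = 5.13×10⁵·cos36° ≈ 4.150×10⁵ m/s.
T = 2πm/(|q|B) = 2π(3.322×10⁻²⁷)/((1.602×10⁻¹⁹)(0.118)) ≈ 1.104×10⁻⁶ s.
pitch = v∥ T = (4.150×10⁵)(1.104×10⁻⁶) ≈ 0.458 m.

p ≈ 0.458 m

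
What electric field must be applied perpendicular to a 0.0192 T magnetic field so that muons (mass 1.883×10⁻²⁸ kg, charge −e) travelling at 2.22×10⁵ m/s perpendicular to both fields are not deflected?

For straight-line motion qE = qvB, so E = vB.
E = 2.22×10⁵ × 0.0192 = 4260 V/m.

E = 4260 V/m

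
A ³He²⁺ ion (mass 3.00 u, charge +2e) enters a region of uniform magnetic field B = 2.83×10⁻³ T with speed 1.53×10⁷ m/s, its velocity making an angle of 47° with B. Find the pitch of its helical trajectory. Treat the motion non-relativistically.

p ≈ 360 m

v∥ = v cosθ = 1.53×10⁷·cos47° ≈ 1.043×10⁷ m/s.
T = 2πm/(|q|B) = 2π(4.983×10⁻²⁷)/((3.204×10⁻¹⁹)(2.83×10⁻³)) ≈ 3.453×10⁻⁵ s.
pitch = v∥ T = (1.043×10⁷)(3.453×10⁻⁵) ≈ 360 m.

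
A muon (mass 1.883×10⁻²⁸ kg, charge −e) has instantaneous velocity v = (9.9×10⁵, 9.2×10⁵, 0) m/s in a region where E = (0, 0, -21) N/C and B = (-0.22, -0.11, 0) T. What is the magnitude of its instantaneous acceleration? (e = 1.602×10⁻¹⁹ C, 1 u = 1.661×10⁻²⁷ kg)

|a| ≈ 7.95×10¹³ m/s²

v×B = (0, 0, 9.35×10⁴) N/C.
E + v×B = (0, 0, 9.35×10⁴) N/C.
F = q(E + v×B) = (−1.602×10⁻¹⁹ C)·(0, 0, 9.35×10⁴) = (0, 0, -1.50×10⁻¹⁴) N.
|a| = |F|/m = 1.498×10⁻¹⁴/1.883×10⁻²⁸ ≈ 7.95×10¹³ m/s².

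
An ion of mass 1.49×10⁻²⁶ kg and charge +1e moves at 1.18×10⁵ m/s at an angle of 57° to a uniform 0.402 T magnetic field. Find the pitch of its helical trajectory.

p ≈ 0.0934 m

v∥ = v cosθ = 1.18×10⁵·cos57° ≈ 6.427×10⁴ m/s.
T = 2πm/(|q|B) = 2π(1.49×10⁻²⁶)/((1.602×10⁻¹⁹)(0.402)) ≈ 1.454×10⁻⁶ s.
pitch = v∥ T = (6.427×10⁴)(1.454×10⁻⁶) ≈ 0.0934 m.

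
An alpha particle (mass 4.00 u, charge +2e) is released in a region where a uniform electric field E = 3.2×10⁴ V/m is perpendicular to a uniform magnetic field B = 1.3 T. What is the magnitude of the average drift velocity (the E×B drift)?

v_d ≈ 2.5×10⁴ m/s

In crossed fields the guiding centre drifts at v_d = |E×B|/B² = E/B, independent of charge and mass.
v_d = 3.2×10⁴/1.3 = 2.5×10⁴ m/s.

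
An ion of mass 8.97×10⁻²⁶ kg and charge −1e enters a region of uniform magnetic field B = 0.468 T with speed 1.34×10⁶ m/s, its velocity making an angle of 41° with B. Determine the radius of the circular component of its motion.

v⊥ = v sinθ = 1.34×10⁶·sin41° ≈ 8.791×10⁵ m/s.
r = m v⊥/(|q|B) = (8.97×10⁻²⁶)(8.791×10⁵)/((1.602×10⁻¹⁹)(0.468)) ≈ 1.05 m.

r ≈ 1.05 m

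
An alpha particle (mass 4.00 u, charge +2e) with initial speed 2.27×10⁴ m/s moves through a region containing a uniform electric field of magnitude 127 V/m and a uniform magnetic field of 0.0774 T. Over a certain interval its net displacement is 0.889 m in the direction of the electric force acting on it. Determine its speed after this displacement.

B does no work; ΔKE = |q|E d.
½mv_f² = ½mv₀² + |q|Ed = ½(6.644×10⁻²⁷)(2.27×10⁴)² + (3.204×10⁻¹⁹)(127)(0.889) ≈ 1.712×10⁻¹⁸ J + 3.617×10⁻¹⁷ J ≈ 3.789×10⁻¹⁷ J.
v_f = √(2·3.789×10⁻¹⁷/6.644×10⁻²⁷) ≈ 1.07×10⁵ m/s.

v_f ≈ 1.07×10⁵ m/s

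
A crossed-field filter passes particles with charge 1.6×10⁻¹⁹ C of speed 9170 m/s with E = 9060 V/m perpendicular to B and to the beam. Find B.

B = 0.988 T

Balance of forces in the selector: qE = qvB ⇒ B = E/v.
B = 9060/9170 = 0.988 T.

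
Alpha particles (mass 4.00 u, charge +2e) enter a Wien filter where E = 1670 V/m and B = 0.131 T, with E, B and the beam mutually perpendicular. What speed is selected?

v = 1.27×10⁴ m/s

Zero net Lorentz force requires |qE| = |q v×B|, i.e. E = vB.
v = E/B = 1670/0.131 = 1.27×10⁴ m/s.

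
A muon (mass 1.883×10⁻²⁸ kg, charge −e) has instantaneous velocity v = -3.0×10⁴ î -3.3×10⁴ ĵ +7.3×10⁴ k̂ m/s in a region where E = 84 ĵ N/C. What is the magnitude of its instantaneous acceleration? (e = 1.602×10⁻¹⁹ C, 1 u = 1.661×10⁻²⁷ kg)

Only an electric field acts, so F = qE = (−1.602×10⁻¹⁹ C)·(0, 84.0, 0) = (0, -1.35×10⁻¹⁷, 0) N.
|a| = |F|/m = 1.346×10⁻¹⁷/1.883×10⁻²⁸ ≈ 7.15×10¹⁰ m/s².

|a| ≈ 7.15×10¹⁰ m/s²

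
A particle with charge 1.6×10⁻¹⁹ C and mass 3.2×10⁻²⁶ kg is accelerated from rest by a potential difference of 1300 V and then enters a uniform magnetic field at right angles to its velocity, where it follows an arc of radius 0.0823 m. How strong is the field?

B ≈ 0.277 T

v = √(2|q|V/m) = √(2·1.6×10⁻¹⁹·1300/3.2×10⁻²⁶) ≈ 1.140×10⁵ m/s.
B = mv/(|q|r) = (3.2×10⁻²⁶)(1.140×10⁵)/((1.6×10⁻¹⁹)(0.0823)) ≈ 0.277 T.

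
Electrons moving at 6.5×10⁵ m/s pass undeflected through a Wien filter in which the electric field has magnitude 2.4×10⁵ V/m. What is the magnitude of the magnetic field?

Balance of forces in the selector: qE = qvB ⇒ B = E/v.
B = 2.4×10⁵/6.5×10⁵ = 0.37 T.

B = 0.37 T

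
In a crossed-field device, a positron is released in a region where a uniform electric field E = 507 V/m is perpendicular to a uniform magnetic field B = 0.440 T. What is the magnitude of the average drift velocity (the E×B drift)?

v_d ≈ 1150 m/s

In crossed fields the guiding centre drifts at v_d = |E×B|/B² = E/B, independent of charge and mass.
v_d = 507/0.440 = 1150 m/s.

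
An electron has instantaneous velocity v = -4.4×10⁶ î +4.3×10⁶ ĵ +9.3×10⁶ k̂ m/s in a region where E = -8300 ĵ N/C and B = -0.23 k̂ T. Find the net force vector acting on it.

v×B = (-9.89×10⁵, -1.01×10⁶, 0) N/C.
E + v×B = (-9.89×10⁵, -1.02×10⁶, 0) N/C.
F = q(E + v×B) = (−1.602×10⁻¹⁹ C)·(-9.89×10⁵, -1.02×10⁶, 0) = (1.58×10⁻¹³, 1.63×10⁻¹³, 0) N.

F ≈ (1.58×10⁻¹³, 1.63×10⁻¹³, 0) N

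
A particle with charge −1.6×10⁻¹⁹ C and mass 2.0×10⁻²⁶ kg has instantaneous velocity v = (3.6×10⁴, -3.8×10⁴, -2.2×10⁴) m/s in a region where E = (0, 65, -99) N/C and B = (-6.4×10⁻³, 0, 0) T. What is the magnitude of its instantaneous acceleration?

|a| ≈ 3.19×10⁹ m/s²

v×B = (0, 141, -243) N/C.
E + v×B = (0, 206, -342) N/C.
F = q(E + v×B) = (−1.6×10⁻¹⁹ C)·(0, 206, -342) = (0, -3.29×10⁻¹⁷, 5.48×10⁻¹⁷) N.
|a| = |F|/m = 6.389×10⁻¹⁷/2.0×10⁻²⁶ ≈ 3.19×10⁹ m/s².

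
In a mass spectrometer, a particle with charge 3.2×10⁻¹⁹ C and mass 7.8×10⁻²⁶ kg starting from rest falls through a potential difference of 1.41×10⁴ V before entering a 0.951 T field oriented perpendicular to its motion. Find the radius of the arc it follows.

Acceleration: |q|V = ½mv² ⇒ v = √(2|q|V/m) = √(2·3.2×10⁻¹⁹·1.41×10⁴/7.8×10⁻²⁶) ≈ 3.401×10⁵ m/s.
In the field: r = mv/(|q|B) = (7.8×10⁻²⁶)(3.401×10⁵)/((3.2×10⁻¹⁹)(0.951)) ≈ 0.0872 m.

r ≈ 0.0872 m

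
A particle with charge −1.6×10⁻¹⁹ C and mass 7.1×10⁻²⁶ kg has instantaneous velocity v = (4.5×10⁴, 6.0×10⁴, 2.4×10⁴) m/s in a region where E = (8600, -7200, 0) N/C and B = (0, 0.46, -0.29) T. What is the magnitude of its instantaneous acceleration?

v×B = (-2.84×10⁴, 1.30×10⁴, 2.07×10⁴) N/C.
E + v×B = (-1.98×10⁴, 5850, 2.07×10⁴) N/C.
F = q(E + v×B) = (−1.6×10⁻¹⁹ C)·(-1.98×10⁴, 5850, 2.07×10⁴) = (3.17×10⁻¹⁵, -9.36×10⁻¹⁶, -3.31×10⁻¹⁵) N.
|a| = |F|/m = 4.682×10⁻¹⁵/7.1×10⁻²⁶ ≈ 6.59×10¹⁰ m/s².

|a| ≈ 6.59×10¹⁰ m/s²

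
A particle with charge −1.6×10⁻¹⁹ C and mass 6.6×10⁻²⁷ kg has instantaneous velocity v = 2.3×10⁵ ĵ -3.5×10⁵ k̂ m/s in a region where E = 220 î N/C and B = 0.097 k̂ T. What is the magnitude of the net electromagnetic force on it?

v×B = (2.23×10⁴, 0, 0) N/C.
E + v×B = (2.25×10⁴, 0, 0) N/C.
F = q(E + v×B) = (−1.6×10⁻¹⁹ C)·(2.25×10⁴, 0, 0) = (-3.60×10⁻¹⁵, 0, 0) N.
|F| = 3.60×10⁻¹⁵ N.

|F| ≈ 3.60×10⁻¹⁵ N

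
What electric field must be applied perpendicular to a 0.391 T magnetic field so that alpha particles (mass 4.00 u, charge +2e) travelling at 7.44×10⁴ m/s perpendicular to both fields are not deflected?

E = 2.91×10⁴ V/m

For straight-line motion qE = qvB, so E = vB.
E = 7.44×10⁴ × 0.391 = 2.91×10⁴ V/m.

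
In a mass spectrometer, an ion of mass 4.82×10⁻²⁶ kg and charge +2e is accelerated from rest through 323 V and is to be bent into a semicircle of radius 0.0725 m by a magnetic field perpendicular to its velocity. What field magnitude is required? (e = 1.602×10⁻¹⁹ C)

v = √(2|q|V/m) = √(2·3.204×10⁻¹⁹·323/4.82×10⁻²⁶) ≈ 6.553×10⁴ m/s.
B = mv/(|q|r) = (4.82×10⁻²⁶)(6.553×10⁴)/((3.204×10⁻¹⁹)(0.0725)) ≈ 0.136 T.

B ≈ 0.136 T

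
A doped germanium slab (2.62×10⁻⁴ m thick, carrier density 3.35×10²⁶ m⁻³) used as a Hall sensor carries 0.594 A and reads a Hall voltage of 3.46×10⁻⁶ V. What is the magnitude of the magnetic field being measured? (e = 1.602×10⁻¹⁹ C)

From V_H = IB/(n e t), B = V_H n e t / I.
B = (3.46×10⁻⁶)(3.35×10²⁶)(1.602×10⁻¹⁹)(2.62×10⁻⁴)/0.594 ≈ 0.0819 T.

B ≈ 0.0819 T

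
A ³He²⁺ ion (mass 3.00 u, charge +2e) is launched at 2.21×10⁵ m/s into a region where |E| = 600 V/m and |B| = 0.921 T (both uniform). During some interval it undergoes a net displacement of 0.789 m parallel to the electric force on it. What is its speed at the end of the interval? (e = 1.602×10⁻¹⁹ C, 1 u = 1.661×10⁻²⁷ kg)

B does no work; ΔKE = |q|E d.
½mv_f² = ½mv₀² + |q|Ed = ½(4.983×10⁻²⁷)(2.21×10⁵)² + (3.204×10⁻¹⁹)(600)(0.789) ≈ 1.217×10⁻¹⁶ J + 1.517×10⁻¹⁶ J ≈ 2.734×10⁻¹⁶ J.
v_f = √(2·2.734×10⁻¹⁶/4.983×10⁻²⁷) ≈ 3.31×10⁵ m/s.

v_f ≈ 3.31×10⁵ m/s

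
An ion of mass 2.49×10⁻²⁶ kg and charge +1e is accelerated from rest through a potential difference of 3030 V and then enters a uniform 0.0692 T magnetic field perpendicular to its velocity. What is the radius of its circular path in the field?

Acceleration: |q|V = ½mv² ⇒ v = √(2|q|V/m) = √(2·1.602×10⁻¹⁹·3030/2.49×10⁻²⁶) ≈ 1.975×10⁵ m/s.
In the field: r = mv/(|q|B) = (2.49×10⁻²⁶)(1.975×10⁵)/((1.602×10⁻¹⁹)(0.0692)) ≈ 0.444 m.

r ≈ 0.444 m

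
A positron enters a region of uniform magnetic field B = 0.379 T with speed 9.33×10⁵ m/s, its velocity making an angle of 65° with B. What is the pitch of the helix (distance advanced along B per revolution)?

p ≈ 3.72×10⁻⁵ m

v∥ = v cosθ = 9.33×10⁵·cos65° ≈ 3.943×10⁵ m/s.
T = 2πm/(|q|B) = 2π(9.109×10⁻³¹)/((1.602×10⁻¹⁹)(0.379)) ≈ 9.426×10⁻¹¹ s.
pitch = v∥ T = (3.943×10⁵)(9.426×10⁻¹¹) ≈ 3.72×10⁻⁵ m.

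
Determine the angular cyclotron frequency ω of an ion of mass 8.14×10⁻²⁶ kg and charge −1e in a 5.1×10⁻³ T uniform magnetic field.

ω ≈ 1.0×10⁴ rad/s

ω = |q|B/m.
ω = (1.602×10⁻¹⁹)(5.1×10⁻³)/8.14×10⁻²⁶ ≈ 1.0×10⁴ rad/s.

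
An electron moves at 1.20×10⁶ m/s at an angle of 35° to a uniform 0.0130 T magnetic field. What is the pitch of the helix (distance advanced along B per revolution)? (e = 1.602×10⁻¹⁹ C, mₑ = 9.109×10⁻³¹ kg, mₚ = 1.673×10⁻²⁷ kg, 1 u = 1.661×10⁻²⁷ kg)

v∥ = v cosθ = 1.20×10⁶·cos35° ≈ 9.830×10⁵ m/s.
T = 2πm/(|q|B) = 2π(9.109×10⁻³¹)/((1.602×10⁻¹⁹)(0.0130)) ≈ 2.748×10⁻⁹ s.
pitch = v∥ T = (9.830×10⁵)(2.748×10⁻⁹) ≈ 2.70×10⁻³ m.

p ≈ 2.70×10⁻³ m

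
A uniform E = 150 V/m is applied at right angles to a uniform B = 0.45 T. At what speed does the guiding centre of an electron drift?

v_d ≈ 330 m/s

The steady drift has the magnetic force balancing the electric force, so v_d = E/B.
v_d = 150/0.45 = 330 m/s.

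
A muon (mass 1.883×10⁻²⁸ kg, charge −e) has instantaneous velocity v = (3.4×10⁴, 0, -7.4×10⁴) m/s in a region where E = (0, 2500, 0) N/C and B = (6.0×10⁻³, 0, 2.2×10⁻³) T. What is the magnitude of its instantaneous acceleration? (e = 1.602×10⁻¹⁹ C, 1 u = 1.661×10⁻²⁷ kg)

|a| ≈ 1.69×10¹² m/s²

v×B = (0, -519, 0) N/C.
E + v×B = (0, 1980, 0) N/C.
F = q(E + v×B) = (−1.602×10⁻¹⁹ C)·(0, 1980, 0) = (0, -3.17×10⁻¹⁶, 0) N.
|a| = |F|/m = 3.174×10⁻¹⁶/1.883×10⁻²⁸ ≈ 1.69×10¹² m/s².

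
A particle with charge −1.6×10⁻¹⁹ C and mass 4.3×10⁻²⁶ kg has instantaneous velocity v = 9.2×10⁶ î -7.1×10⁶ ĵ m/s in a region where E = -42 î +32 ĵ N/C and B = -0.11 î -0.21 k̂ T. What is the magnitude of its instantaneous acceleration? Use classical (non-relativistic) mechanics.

v×B = (1.49×10⁶, 1.93×10⁶, -7.81×10⁵) N/C.
E + v×B = (1.49×10⁶, 1.93×10⁶, -7.81×10⁵) N/C.
F = q(E + v×B) = (−1.6×10⁻¹⁹ C)·(1.49×10⁶, 1.93×10⁶, -7.81×10⁵) = (-2.39×10⁻¹³, -3.09×10⁻¹³, 1.25×10⁻¹³) N.
|a| = |F|/m = 4.100×10⁻¹³/4.3×10⁻²⁶ ≈ 9.53×10¹² m/s².

|a| ≈ 9.53×10¹² m/s²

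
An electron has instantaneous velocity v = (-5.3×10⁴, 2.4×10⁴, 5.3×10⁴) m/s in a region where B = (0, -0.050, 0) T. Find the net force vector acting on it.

v×B = (2650, 0, 2650) N/C.
F = q v×B = (−1.602×10⁻¹⁹ C)·(2650, 0, 2650) = (-4.25×10⁻¹⁶, 0, -4.25×10⁻¹⁶) N.

F ≈ (-4.25×10⁻¹⁶, 0, -4.25×10⁻¹⁶) N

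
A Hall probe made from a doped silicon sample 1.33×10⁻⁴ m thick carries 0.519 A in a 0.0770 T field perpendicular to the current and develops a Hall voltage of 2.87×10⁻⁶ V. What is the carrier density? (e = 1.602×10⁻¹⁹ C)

From V_H = IB/(n e t), n = IB/(V_H e t).
n = (0.519)(0.0770)/((2.87×10⁻⁶)(1.602×10⁻¹⁹)(1.33×10⁻⁴)) ≈ 6.54×10²⁶ m⁻³.

n ≈ 6.54×10²⁶ m⁻³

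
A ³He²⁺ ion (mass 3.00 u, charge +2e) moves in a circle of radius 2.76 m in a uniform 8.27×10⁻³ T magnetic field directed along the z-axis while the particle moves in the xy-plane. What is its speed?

From |q|vB = mv²/r, v = |q|Br/m.
v = (3.204×10⁻¹⁹)(8.27×10⁻³)(2.76)/4.983×10⁻²⁷ ≈ 1.47×10⁶ m/s.

v ≈ 1.47×10⁶ m/s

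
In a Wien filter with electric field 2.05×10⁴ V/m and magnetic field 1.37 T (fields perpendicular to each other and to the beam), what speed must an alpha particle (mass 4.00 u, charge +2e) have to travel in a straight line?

v = 1.50×10⁴ m/s

Zero net Lorentz force requires |qE| = |q v×B|, i.e. E = vB.
v = E/B = 2.05×10⁴/1.37 = 1.50×10⁴ m/s.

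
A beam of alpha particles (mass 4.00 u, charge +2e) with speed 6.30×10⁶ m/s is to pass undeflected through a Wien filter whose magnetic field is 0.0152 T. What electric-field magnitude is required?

E = 9.58×10⁴ V/m

For straight-line motion qE = qvB, so E = vB.
E = 6.30×10⁶ × 0.0152 = 9.58×10⁴ V/m.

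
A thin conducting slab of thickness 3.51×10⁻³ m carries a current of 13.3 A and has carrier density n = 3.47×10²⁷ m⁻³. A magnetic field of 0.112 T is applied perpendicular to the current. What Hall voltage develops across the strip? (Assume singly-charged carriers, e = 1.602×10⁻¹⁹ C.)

V_H = IB/(n e t).
V_H = (13.3)(0.112)/((3.47×10²⁷)(1.602×10⁻¹⁹)(3.51×10⁻³)) ≈ 7.63×10⁻⁷ V.

V_H ≈ 7.63×10⁻⁷ V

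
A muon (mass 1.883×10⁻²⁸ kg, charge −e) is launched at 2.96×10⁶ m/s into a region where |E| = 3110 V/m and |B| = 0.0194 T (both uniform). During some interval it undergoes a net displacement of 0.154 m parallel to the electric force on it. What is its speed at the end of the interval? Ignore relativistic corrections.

B does no work; ΔKE = |q|E d.
½mv_f² = ½mv₀² + |q|Ed = ½(1.883×10⁻²⁸)(2.96×10⁶)² + (1.602×10⁻¹⁹)(3110)(0.154) ≈ 8.249×10⁻¹⁶ J + 7.673×10⁻¹⁷ J ≈ 9.016×10⁻¹⁶ J.
v_f = √(2·9.016×10⁻¹⁶/1.883×10⁻²⁸) ≈ 3.09×10⁶ m/s.

v_f ≈ 3.09×10⁶ m/s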